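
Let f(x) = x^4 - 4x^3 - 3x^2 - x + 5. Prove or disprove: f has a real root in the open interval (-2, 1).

Such a root exists.

f(-2) = 43 and f(1) = -2, which have opposite signs.
Since f is a polynomial it is continuous on [-2, 1].
By the Intermediate Value Theorem f must vanish at some point of (-2, 1).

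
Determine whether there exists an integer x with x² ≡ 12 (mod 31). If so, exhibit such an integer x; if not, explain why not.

No, no such integer exists.

Apply Euler's criterion with the prime 31: 12 is a quadratic residue iff 12^15 ≡ 1 (mod 31), and a non-residue iff it is ≡ −1.
Squaring successively (mod 31): 12^2 = 144 ≡ 20; 12^4 ≡ 20² = 400 ≡ 28; 12^8 ≡ 28² = 784 ≡ 9.
Since 15 = 8 + 4 + 2 + 1, 12^15 ≡ 9 · 28 · 20 · 12; multiplying out mod 31: 9·28 = 252 ≡ 4, then 4·20 = 80 ≡ 18, then 18·12 = 216 ≡ 30. Thus 12^15 ≡ 30 ≡ −1 (mod 31).
By Euler's criterion 12 is a quadratic non-residue mod 31: no x satisfies x² ≡ 12 (mod 31).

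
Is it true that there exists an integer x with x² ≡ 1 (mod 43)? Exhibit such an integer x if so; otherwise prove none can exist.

Take x = 42. Then 42² = 1764 = 41·43 + 1, so 42² ≡ 1 (mod 43).

x = 42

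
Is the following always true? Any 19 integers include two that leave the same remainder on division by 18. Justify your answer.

There are exactly 18 possible remainders on division by 18.
Since 19 > 18, two of the 19 integers must share a residue class by the pigeonhole principle; call them a and b.
That is, a and b leave the same remainder on division by 18, as claimed.

Yes, this is always true.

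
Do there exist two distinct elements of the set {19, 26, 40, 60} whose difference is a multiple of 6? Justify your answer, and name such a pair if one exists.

Residues mod 6: 19↦1, 26↦2, 40↦4, 60↦0.
No residue repeats among the 4 elements, so no pair has difference ≡ 0 (mod 6).

There is no such pair.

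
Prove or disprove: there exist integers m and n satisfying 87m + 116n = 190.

No, no such integers exist.

Both 87 and 116 are divisible by gcd(87, 116) = 29, hence so is any combination 87m + 116n.
But 190 = 29·6 + 16, so 29 ∤ 190.
Hence no integers m, n satisfy the equation.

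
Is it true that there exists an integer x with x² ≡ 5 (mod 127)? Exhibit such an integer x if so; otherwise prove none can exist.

No, no such integer exists.

127 is prime, so by Euler's criterion 5 is a square mod 127 iff 5^((127−1)/2) = 5^63 ≡ 1 (mod 127).
Squaring successively (mod 127): 5^2 = 25 ≡ 25; 5^4 ≡ 25² = 625 ≡ 117; 5^8 ≡ 117² = 13689 ≡ 100; 5^16 ≡ 100² = 10000 ≡ 94; 5^32 ≡ 94² = 8836 ≡ 73.
Since 63 = 32 + 16 + 8 + 4 + 2 + 1, 5^63 ≡ 73 · 94 · 100 · 117 · 25 · 5; multiplying out mod 127: 73·94 = 6862 ≡ 4, then 4·100 = 400 ≡ 19, then 19·117 = 2223 ≡ 64, then 64·25 = 1600 ≡ 76, then 76·5 = 380 ≡ 126. Thus 5^63 ≡ 126 ≡ −1 (mod 127).
The value −1 means 5 is a non-residue modulo 127, so x² ≡ 5 (mod 127) is impossible.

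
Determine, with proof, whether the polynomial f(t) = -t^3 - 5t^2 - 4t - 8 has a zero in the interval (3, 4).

f has no root in that interval.

The endpoint values f(3) = -92 and f(4) = -168 are both negative. Claim: f(t) < 0 for every t in (3, 4).
Substitute t = 3 + u, where 0 < u < 1 on the interval. Expanding, f(3 + u) = -u^3 - 14u^2 - 61u - 92.
All 4 nonzero coefficients of this polynomial in u are negative; hence for u > 0 the value is a sum of negative terms (the constant -92 among them).
So f is strictly negative on (3, 4); no root exists in the interval.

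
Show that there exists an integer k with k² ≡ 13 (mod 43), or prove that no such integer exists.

k = 23

Take k = 23. Then 23² = 529 = 12·43 + 13, so 23² ≡ 13 (mod 43).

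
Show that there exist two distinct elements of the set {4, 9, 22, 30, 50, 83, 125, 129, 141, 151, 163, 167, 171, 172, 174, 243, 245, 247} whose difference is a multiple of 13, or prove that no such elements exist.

The pair (4, 30) works.

Reduce each element mod 13: 4↦4, 9↦9, 22↦9, 30↦4, 50↦11, 83↦5, 125↦8, 129↦12, 141↦11, 151↦8, 163↦7, 167↦11, 171↦2, 172↦3, 174↦5, 243↦9, 245↦11, 247↦0. The residue 4 repeats (at 4 and 30), and 30 − 4 = 26 = 2·13.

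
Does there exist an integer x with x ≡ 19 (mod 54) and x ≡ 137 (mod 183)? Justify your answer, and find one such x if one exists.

Both moduli are multiples of 3 = gcd(54, 183), so any solution would satisfy x ≡ 19 and x ≡ 137 modulo 3 simultaneously.
These are incompatible: 19 − 137 = -118 is not divisible by 3.
Therefore no such x exists.

There is no such integer.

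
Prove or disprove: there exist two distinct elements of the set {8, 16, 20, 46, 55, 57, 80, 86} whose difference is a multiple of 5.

16 mod 5 = 1 and 46 mod 5 = 1, so 46 − 16 = 30 = 6·5.

Yes: 16 and 46.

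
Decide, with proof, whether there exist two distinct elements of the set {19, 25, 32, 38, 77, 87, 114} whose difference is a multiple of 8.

There is no such pair.

Two integers differ by a multiple of 8 exactly when they have the same residue mod 8. The residues are 19↦3, 25↦1, 32↦0, 38↦6, 77↦5, 87↦7, 114↦2.
No residue repeats among the 7 elements, so no pair has difference ≡ 0 (mod 8).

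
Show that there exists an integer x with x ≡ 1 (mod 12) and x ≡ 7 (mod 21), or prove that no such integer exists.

x = 49

gcd(12, 21) = 3. A simultaneous solution exists iff 1 ≡ 7 (mod 3); here 1 mod 3 = 1 = 7 mod 3, so it does.
List candidates x ≡ 1 (mod 12): 1, 13, 25, 37, 49. Modulo 21 these are 1, 13, 4, 16, 7; 49 gives 7 as required.
Check: 49 mod 12 = 1, 49 mod 21 = 7. ✓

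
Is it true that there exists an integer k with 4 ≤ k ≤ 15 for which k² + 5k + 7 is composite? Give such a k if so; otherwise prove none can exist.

k = 11

At k = 11: 11² + 5·11 + 7 = 183 = 3·61, which is composite.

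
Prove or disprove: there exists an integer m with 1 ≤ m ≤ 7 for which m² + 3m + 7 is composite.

m = 7

At m = 7: 7² + 3·7 + 7 = 77 = 7·11, which is composite.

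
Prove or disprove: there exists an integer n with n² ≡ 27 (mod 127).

There is no such integer.

Apply Euler's criterion with the prime 127: 27 is a quadratic residue iff 27^63 ≡ 1 (mod 127), and a non-residue iff it is ≡ −1.
Squaring successively (mod 127): 27^2 = 729 ≡ 94; 27^4 ≡ 94² = 8836 ≡ 73; 27^8 ≡ 73² = 5329 ≡ 122; 27^16 ≡ 122² = 14884 ≡ 25; 27^32 ≡ 25² = 625 ≡ 117.
Since 63 = 32 + 16 + 8 + 4 + 2 + 1, 27^63 ≡ 117 · 25 · 122 · 73 · 94 · 27; multiplying out mod 127: 117·25 = 2925 ≡ 4, then 4·122 = 488 ≡ 107, then 107·73 = 7811 ≡ 64, then 64·94 = 6016 ≡ 47, then 47·27 = 1269 ≡ 126. Thus 27^63 ≡ 126 ≡ −1 (mod 127).
By Euler's criterion 27 is a quadratic non-residue mod 127: no n satisfies n² ≡ 27 (mod 127).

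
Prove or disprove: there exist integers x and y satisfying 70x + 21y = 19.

No such integers exist.

gcd(70, 21) = 7, so every integer of the form 70x + 21y is a multiple of 7.
But 19 is not a multiple of 7 (it leaves remainder 5).
Therefore 70x + 21y = 19 has no solution in integers.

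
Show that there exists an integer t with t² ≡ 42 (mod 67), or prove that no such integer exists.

No such integer exists.

Apply Euler's criterion with the prime 67: 42 is a quadratic residue iff 42^33 ≡ 1 (mod 67), and a non-residue iff it is ≡ −1.
Repeated squaring mod 67: 42^2 = 1764 ≡ 22; 42^4 ≡ 22² = 484 ≡ 15; 42^8 ≡ 15² = 225 ≡ 24; 42^16 ≡ 24² = 576 ≡ 40; 42^32 ≡ 40² = 1600 ≡ 59.
Since 33 = 32 + 1, 42^33 ≡ 59 · 42; multiplying out mod 67: 59·42 = 2478 ≡ 66. Thus 42^33 ≡ 66 ≡ −1 (mod 67).
The value −1 means 42 is a non-residue modulo 67, so t² ≡ 42 (mod 67) is impossible.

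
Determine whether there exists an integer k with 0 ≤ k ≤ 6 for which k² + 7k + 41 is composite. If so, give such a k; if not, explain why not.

At k = 6: 6² + 7·6 + 41 = 119 = 7·17, which is composite.

k = 6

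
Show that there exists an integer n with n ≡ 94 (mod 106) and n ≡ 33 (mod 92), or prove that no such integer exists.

No such integer exists.

gcd(106, 92) = 2. If n ≡ 94 (mod 106) and n ≡ 33 (mod 92), then n ≡ 94 (mod 2) and n ≡ 33 (mod 2).
But 94 mod 2 = 0 while 33 mod 2 = 1, a contradiction.
Therefore no such n exists.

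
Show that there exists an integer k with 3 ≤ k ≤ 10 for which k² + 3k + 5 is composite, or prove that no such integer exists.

At k = 7: 7² + 3·7 + 5 = 75 = 3·25, which is composite.

k = 7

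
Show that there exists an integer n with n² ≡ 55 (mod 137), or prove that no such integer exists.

Apply Euler's criterion with the prime 137: 55 is a quadratic residue iff 55^68 ≡ 1 (mod 137), and a non-residue iff it is ≡ −1.
Squaring successively (mod 137): 55^2 = 3025 ≡ 11; 55^4 ≡ 11² = 121 ≡ 121; 55^8 ≡ 121² = 14641 ≡ 119; 55^16 ≡ 119² = 14161 ≡ 50; 55^32 ≡ 50² = 2500 ≡ 34; 55^64 ≡ 34² = 1156 ≡ 60.
Since 68 = 64 + 4, 55^68 ≡ 60 · 121; multiplying out mod 137: 60·121 = 7260 ≡ 136. Thus 55^68 ≡ 136 ≡ −1 (mod 137).
The value −1 means 55 is a non-residue modulo 137, so n² ≡ 55 (mod 137) is impossible.

There is no such integer.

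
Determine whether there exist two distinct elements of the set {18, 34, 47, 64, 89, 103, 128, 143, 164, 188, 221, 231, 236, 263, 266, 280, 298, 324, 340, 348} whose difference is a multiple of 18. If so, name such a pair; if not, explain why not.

Yes: 18 and 324.

Both 18 and 324 leave remainder 0 on division by 18; their difference 306 = 17·18 is a multiple of 18.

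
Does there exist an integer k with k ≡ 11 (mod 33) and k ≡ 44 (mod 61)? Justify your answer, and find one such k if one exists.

Since 33 and 61 share no common factor, CRT says the pair of congruences has a solution (unique mod 2013).
Any solution of the first congruence is k = 11 + 33t; substituting into the second, 33t ≡ 44 − 11 ≡ 33 (mod 61).
Note 33·37 = 1221 ≡ 1 (mod 61) (as 1221 − 1 = 20·61), so 33⁻¹ ≡ 37.
Multiplying by 37: t ≡ 37·33 = 1221 ≡ 1 (mod 61).
With t = 1: k = 11 + 33·1 = 44.
Verify: 44 = 1·33 + 11 and 44 = 0·61 + 44. ✓

k = 44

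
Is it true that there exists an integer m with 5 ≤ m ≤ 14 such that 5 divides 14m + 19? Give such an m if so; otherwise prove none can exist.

At m = 9 we get 14·9 + 19 = 145, and 145 = 5·29.

m = 9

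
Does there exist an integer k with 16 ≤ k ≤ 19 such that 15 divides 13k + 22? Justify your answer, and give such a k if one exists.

No, no such integer k in that range exists.

The values of 13k + 22 for k = 16, 17, 18, 19 are 230, 243, 256, 269; reduced mod 15 these are 5, 3, 1, 14.
The residue 0 does not occur, so no k in [16, 19] makes 13k + 22 a multiple of 15.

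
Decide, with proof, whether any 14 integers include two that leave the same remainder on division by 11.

Each integer lies in one of the 11 residue classes modulo 11.
Placing 14 integers into 11 classes, some class receives at least two — say a and b.
That is, a and b leave the same remainder on division by 11, as claimed.

Yes.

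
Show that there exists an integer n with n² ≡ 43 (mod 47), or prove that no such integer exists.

No, no such integer exists.

Apply Euler's criterion with the prime 47: 43 is a quadratic residue iff 43^23 ≡ 1 (mod 47), and a non-residue iff it is ≡ −1.
Squaring successively (mod 47): 43^2 = 1849 ≡ 16; 43^4 ≡ 16² = 256 ≡ 21; 43^8 ≡ 21² = 441 ≡ 18; 43^16 ≡ 18² = 324 ≡ 42.
Since 23 = 16 + 4 + 2 + 1, 43^23 ≡ 42 · 21 · 16 · 43; multiplying out mod 47: 42·21 = 882 ≡ 36, then 36·16 = 576 ≡ 12, then 12·43 = 516 ≡ 46. Thus 43^23 ≡ 46 ≡ −1 (mod 47).
The value −1 means 43 is a non-residue modulo 47, so n² ≡ 43 (mod 47) is impossible.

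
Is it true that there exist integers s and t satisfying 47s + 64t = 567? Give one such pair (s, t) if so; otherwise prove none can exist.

s = 57, t = -33

Since gcd(47, 64) = 1, every integer is an integer combination of 47 and 64.
Dividing repeatedly: 64 = 1·47 + 17, 47 = 2·17 + 13, 17 = 1·13 + 4, 13 = 3·4 + 1, 4 = 4·1 + 0.
Back-substituting, 1 = 13 − 3·4 = 13 − 3·(17 − 1·13) = −3·17 + 4·13 = −3·17 + 4·(47 − 2·17) = 4·47 − 11·17 = 4·47 − 11·(64 − 1·47) = −11·64 + 15·47; that is, 47·15 + 64·(-11) = 1.
Multiplying through by 567: s = 15·567 = 8505, t = (-11)·567 = -6237 is a solution.
Shifting by a multiple of (64, −47) keeps it a solution: s = 8505 − 132·64 = 57, t = -6237 + 132·47 = -33.
Indeed 47·57 + 64·(-33) = 2679 − 2112 = 567.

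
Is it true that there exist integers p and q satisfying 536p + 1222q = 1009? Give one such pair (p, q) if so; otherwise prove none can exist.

Both 536 and 1222 are divisible by gcd(536, 1222) = 2, hence so is any combination 536p + 1222q.
But 1009 = 2·504 + 1, so 2 ∤ 1009.
Hence no integers p, q satisfy the equation.

No, no such integers exist.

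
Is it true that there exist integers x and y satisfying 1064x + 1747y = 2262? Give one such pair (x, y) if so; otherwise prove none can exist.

1064 and 1747 are coprime, so 1064x + 1747y ranges over all of ℤ.
Run the Euclidean algorithm on 1747 and 1064: 1747 = 1·1064 + 683, 1064 = 1·683 + 381, 683 = 1·381 + 302, 381 = 1·302 + 79, 302 = 3·79 + 65, 79 = 1·65 + 14, 65 = 4·14 + 9, 14 = 1·9 + 5, 9 = 1·5 + 4, 5 = 1·4 + 1, 4 = 4·1 + 0.
Back-substituting, 1 = 5 − 1·4 = 5 − (9 − 1·5) = −9 + 2·5 = −9 + 2·(14 − 1·9) = 2·14 − 3·9 = 2·14 − 3·(65 − 4·14) = −3·65 + 14·14 = −3·65 + 14·(79 − 1·65) = 14·79 − 17·65 = 14·79 − 17·(302 − 3·79) = −17·302 + 65·79 = −17·302 + 65·(381 − 1·302) = 65·381 − 82·302 = 65·381 − 82·(683 − 1·381) = −82·683 + 147·381 = −82·683 + 147·(1064 − 1·683) = 147·1064 − 229·683 = 147·1064 − 229·(1747 − 1·1064) = −229·1747 + 376·1064; that is, 1064·376 + 1747·(-229) = 1.
Times 2262: 1064·850512 + 1747·(-517998) = 2262, so (850512, -517998) solves it.
The general solution is x = 850512 + 1747k, y = -517998 − 1064k; taking k = -486 gives the smaller pair x = 1470, y = -894.
Check: 1064·1470 + 1747·(-894) = 1564080 − 1561818 = 2262. ✓

x = 1470, y = -894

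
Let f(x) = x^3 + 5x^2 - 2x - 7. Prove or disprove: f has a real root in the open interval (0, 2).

f(0) = -7 and f(2) = 17, which have opposite signs.
As a polynomial, f is continuous on every closed interval.
By the Intermediate Value Theorem, f takes the value 0 somewhere in the open interval.

Yes, f has a root in the interval.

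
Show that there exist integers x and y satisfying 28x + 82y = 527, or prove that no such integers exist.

Both 28 and 82 are divisible by gcd(28, 82) = 2, hence so is any combination 28x + 82y.
But 527 = 2·263 + 1, so 2 ∤ 527.
Therefore 28x + 82y = 527 has no solution in integers.

No, no such integers exist.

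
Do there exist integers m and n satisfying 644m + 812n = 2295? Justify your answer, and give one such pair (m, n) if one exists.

No, no such integers exist.

Any value of 644m + 812n is a multiple of gcd(644, 812) = 28.
However 2295 leaves remainder 27 on division by 28.
Therefore 644m + 812n = 2295 has no solution in integers.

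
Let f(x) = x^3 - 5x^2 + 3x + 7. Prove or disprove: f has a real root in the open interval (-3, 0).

f(-3) = -74 and f(0) = 7, which have opposite signs.
Since f is a polynomial it is continuous on [-3, 0].
By the Intermediate Value Theorem, f takes the value 0 somewhere in the open interval.

Such a root exists.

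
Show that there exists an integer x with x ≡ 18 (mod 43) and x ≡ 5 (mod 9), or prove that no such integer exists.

x = 104

The moduli 43 and 9 are coprime, so by the Chinese Remainder Theorem a unique solution modulo 387 exists.
Any solution of the first congruence is x = 18 + 43t; substituting into the second, 43t ≡ 5 − 18 ≡ 5 (mod 9).
43 ≡ 7 (mod 9), so this reads 7t ≡ 5 (mod 9). Invert 7 mod 9 by the Euclidean algorithm: 9 = 1·7 + 2, 7 = 3·2 + 1, 2 = 2·1 + 0; back-substituting, 1 = 7 − 3·2 = 7 − 3·(9 − 1·7) = −3·9 + 4·7. Hence 7·4 ≡ 1, so 7⁻¹ ≡ 4 (mod 9).
Multiplying by 4: t ≡ 4·5 = 20 ≡ 2 (mod 9).
Taking t = 2 gives x = 18 + 43·2 = 104.
Indeed 104 ≡ 18 (mod 43) and 104 ≡ 5 (mod 9).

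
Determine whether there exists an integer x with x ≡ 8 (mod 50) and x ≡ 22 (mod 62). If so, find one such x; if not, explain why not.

The moduli are not coprime: gcd(50, 62) = 2. Compatibility requires 2 ∣ (22 − 8) = 14, which holds, so solutions exist.
The integers ≡ 8 (mod 50) are 8, 58, 108, 158, 208, …; their remainders mod 62 are 8, 58, 46, 34, 22, so x = 208 is the first that is ≡ 22 (mod 62).
Indeed 208 ≡ 8 (mod 50) and 208 ≡ 22 (mod 62).

x = 208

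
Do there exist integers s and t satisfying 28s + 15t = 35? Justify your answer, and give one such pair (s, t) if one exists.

s = 5, t = -7

28 and 15 are coprime, so 28s + 15t ranges over all of ℤ.
Dividing repeatedly: 28 = 1·15 + 13, 15 = 1·13 + 2, 13 = 6·2 + 1, 2 = 2·1 + 0.
Unwinding: 1 = 13 − 6·2 = 13 − 6·(15 − 1·13) = −6·15 + 7·13 = −6·15 + 7·(28 − 1·15) = 7·28 − 13·15, i.e. 28·7 + 15·(-13) = 1.
Multiplying through by 35: s = 7·35 = 245, t = (-13)·35 = -455 is a solution.
The general solution is s = 245 + 15k, t = -455 − 28k; taking k = -16 gives the smaller pair s = 5, t = -7.
Check: 28·5 + 15·(-7) = 140 − 105 = 35. ✓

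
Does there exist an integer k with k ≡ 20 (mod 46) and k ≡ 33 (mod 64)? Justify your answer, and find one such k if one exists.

Both moduli are multiples of 2 = gcd(46, 64), so any solution would satisfy k ≡ 20 and k ≡ 33 modulo 2 simultaneously.
But 20 mod 2 = 0 while 33 mod 2 = 1, a contradiction.
Therefore no such k exists.

No such integer exists.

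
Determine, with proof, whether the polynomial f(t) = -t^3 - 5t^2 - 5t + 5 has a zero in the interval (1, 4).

f(1) = -6 and f(4) = -159, both negative, so a sign-change argument is unavailable; we show f keeps this sign on the whole interval.
Substitute t = 1 + u, where 0 < u < 3 on the interval. Expanding, f(1 + u) = -u^3 - 8u^2 - 18u - 6.
The nonzero coefficients here are all negative, so for u > 0 every term is negative (or zero), and the constant term -6 is strictly negative.
So f is strictly negative on (1, 4); no root exists in the interval.

No.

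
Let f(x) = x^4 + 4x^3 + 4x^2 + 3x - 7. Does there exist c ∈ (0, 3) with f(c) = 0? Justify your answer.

Yes, such a c exists.

f(0) = -7 and f(3) = 227, which have opposite signs.
f is continuous everywhere (it is a polynomial), in particular on [0, 3].
By the Intermediate Value Theorem, f takes the value 0 somewhere in the open interval.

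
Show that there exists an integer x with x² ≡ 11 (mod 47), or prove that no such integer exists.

There is no such integer.

Apply Euler's criterion with the prime 47: 11 is a quadratic residue iff 11^23 ≡ 1 (mod 47), and a non-residue iff it is ≡ −1.
Repeated squaring mod 47: 11^2 = 121 ≡ 27; 11^4 ≡ 27² = 729 ≡ 24; 11^8 ≡ 24² = 576 ≡ 12; 11^16 ≡ 12² = 144 ≡ 3.
Since 23 = 16 + 4 + 2 + 1, 11^23 ≡ 3 · 24 · 27 · 11; multiplying out mod 47: 3·24 = 72 ≡ 25, then 25·27 = 675 ≡ 17, then 17·11 = 187 ≡ 46. Thus 11^23 ≡ 46 ≡ −1 (mod 47).
By Euler's criterion 11 is a quadratic non-residue mod 47: no x satisfies x² ≡ 11 (mod 47).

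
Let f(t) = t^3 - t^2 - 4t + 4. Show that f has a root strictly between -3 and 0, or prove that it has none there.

f(-3) = -20 and f(0) = 4, which have opposite signs.
As a polynomial, f is continuous on every closed interval.
By the Intermediate Value Theorem, f takes the value 0 somewhere in the open interval.

Yes, f has a root in the interval.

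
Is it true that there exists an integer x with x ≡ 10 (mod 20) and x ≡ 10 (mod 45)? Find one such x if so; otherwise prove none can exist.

x = 10

gcd(20, 45) = 5. A simultaneous solution exists iff 10 ≡ 10 (mod 5); here 10 mod 5 = 0 = 10 mod 5, so it does.
In fact x = 10 itself already satisfies 10 mod 45 = 10.
Verify: 10 = 0·20 + 10 and 10 = 0·45 + 10. ✓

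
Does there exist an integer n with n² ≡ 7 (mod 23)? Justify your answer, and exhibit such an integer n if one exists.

No, no such integer exists.

23 is prime, so by Euler's criterion 7 is a square mod 23 iff 7^((23−1)/2) = 7^11 ≡ 1 (mod 23).
Squaring successively (mod 23): 7^2 = 49 ≡ 3; 7^4 ≡ 3² = 9 ≡ 9; 7^8 ≡ 9² = 81 ≡ 12.
Since 11 = 8 + 2 + 1, 7^11 ≡ 12 · 3 · 7; multiplying out mod 23: 12·3 = 36 ≡ 13, then 13·7 = 91 ≡ 22. Thus 7^11 ≡ 22 ≡ −1 (mod 23).
By Euler's criterion 7 is a quadratic non-residue mod 23: no n satisfies n² ≡ 7 (mod 23).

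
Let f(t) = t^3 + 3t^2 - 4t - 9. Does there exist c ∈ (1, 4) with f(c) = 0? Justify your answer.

f(1) = -9 and f(4) = 87, which have opposite signs.
Since f is a polynomial it is continuous on [1, 4].
By the Intermediate Value Theorem f must vanish at some point of (1, 4).

Yes, such a c exists.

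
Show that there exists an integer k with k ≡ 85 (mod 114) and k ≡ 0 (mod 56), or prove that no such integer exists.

Both moduli are multiples of 2 = gcd(114, 56), so any solution would satisfy k ≡ 85 and k ≡ 0 modulo 2 simultaneously.
These are incompatible: 85 − 0 = 85 is not divisible by 2.
Hence the system has no solution.

No such integer exists.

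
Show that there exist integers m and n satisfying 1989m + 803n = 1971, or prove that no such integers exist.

m = 219, n = -540

Since gcd(1989, 803) = 1, every integer is an integer combination of 1989 and 803.
Dividing repeatedly: 1989 = 2·803 + 383, 803 = 2·383 + 37, 383 = 10·37 + 13, 37 = 2·13 + 11, 13 = 1·11 + 2, 11 = 5·2 + 1, 2 = 2·1 + 0.
Unwinding: 1 = 11 − 5·2 = 11 − 5·(13 − 1·11) = −5·13 + 6·11 = −5·13 + 6·(37 − 2·13) = 6·37 − 17·13 = 6·37 − 17·(383 − 10·37) = −17·383 + 176·37 = −17·383 + 176·(803 − 2·383) = 176·803 − 369·383 = 176·803 − 369·(1989 − 2·803) = −369·1989 + 914·803, i.e. 1989·(-369) + 803·914 = 1.
Times 1971: 1989·(-727299) + 803·1801494 = 1971, so (-727299, 1801494) solves it.
Adding 906·803 to m and subtracting 906·1989 from n gives the tidier solution (219, -540).
Check: 1989·219 + 803·(-540) = 435591 − 433620 = 1971. ✓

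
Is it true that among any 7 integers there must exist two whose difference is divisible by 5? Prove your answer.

There are exactly 5 possible remainders on division by 5.
Placing 7 integers into 5 classes, some class receives at least two — say a and b.
Equal remainders mean a − b ≡ 0 (mod 5), so 5 divides their difference.

Yes, this is always true.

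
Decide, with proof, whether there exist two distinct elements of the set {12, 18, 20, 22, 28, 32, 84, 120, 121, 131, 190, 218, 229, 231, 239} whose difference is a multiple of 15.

Reduce each element modulo 15: 12↦12, 18↦3, 20↦5, 22↦7, 28↦13, 32↦2, 84↦9, 120↦0, 121↦1, 131↦11, 190↦10, 218↦8, 229↦4, 231↦6, 239↦14.
These 15 residues are pairwise different, hence no difference of two elements is divisible by 15.

No such pair exists.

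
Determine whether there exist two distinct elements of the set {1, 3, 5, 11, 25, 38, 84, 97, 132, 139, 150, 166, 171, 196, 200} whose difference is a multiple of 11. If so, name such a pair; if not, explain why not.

1 mod 11 = 1 and 166 mod 11 = 1, so 166 − 1 = 165 = 15·11.

The pair (1, 166) works.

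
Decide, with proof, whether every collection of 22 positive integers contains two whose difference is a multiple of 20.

There are exactly 20 possible remainders on division by 20.
Since 22 > 20, two of the 22 integers must share a residue class by the pigeonhole principle; call them a and b.
Then a ≡ b (mod 20), i.e. 20 ∣ (a − b).

Yes, this is always true.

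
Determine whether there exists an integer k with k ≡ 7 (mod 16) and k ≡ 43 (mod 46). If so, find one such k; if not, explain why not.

k = 135

The moduli are not coprime: gcd(16, 46) = 2. Compatibility requires 2 ∣ (43 − 7) = 36, which holds, so solutions exist.
Put k = 7 + 16t, so we need 16t ≡ 36 (mod 46), equivalently (divide by 2) 8t ≡ 18 (mod 23).
To invert 8 modulo 23: 23 = 2·8 + 7, 8 = 1·7 + 1, 7 = 7·1 + 0, and unwinding, 1 = 8 − 1·7 = 8 − (23 − 2·8) = −23 + 3·8. Thus 8⁻¹ ≡ 3 (mod 23).
Multiplying by 3: t ≡ 3·18 = 54 ≡ 8 (mod 23).
Then k = 7 + 16·8 = 135.
Verify: 135 = 8·16 + 7 and 135 = 2·46 + 43. ✓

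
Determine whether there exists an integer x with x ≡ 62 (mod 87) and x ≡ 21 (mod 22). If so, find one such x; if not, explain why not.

x = 1715

The moduli 87 and 22 are coprime, so by the Chinese Remainder Theorem a unique solution modulo 1914 exists.
Write x = 62 + 87t and require 62 + 87t ≡ 21 (mod 22), i.e. 87t ≡ 3 (mod 22).
87 ≡ 21 (mod 22), so this reads 21t ≡ 3 (mod 22). Invert 21 mod 22 by the Euclidean algorithm: 22 = 1·21 + 1, 21 = 21·1 + 0; back-substituting, 1 = 22 − 1·21. Hence 21·(-1) ≡ 1, so 21⁻¹ ≡ -1 ≡ 21 (mod 22).
Multiplying by 21: t ≡ 21·3 = 63 ≡ 19 (mod 22).
With t = 19: x = 62 + 87·19 = 1715.
Verify: 1715 = 19·87 + 62 and 1715 = 77·22 + 21. ✓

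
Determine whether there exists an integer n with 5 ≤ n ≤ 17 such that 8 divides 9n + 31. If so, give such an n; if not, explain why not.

At n = 9 we get 9·9 + 31 = 112, and 112 = 8·14.

n = 9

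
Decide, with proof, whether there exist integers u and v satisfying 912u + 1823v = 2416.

912 and 1823 are coprime, so 912u + 1823v ranges over all of ℤ.
Euclidean algorithm: 1823 = 1·912 + 911, 912 = 1·911 + 1, 911 = 911·1 + 0.
Working back up the chain: 1 = 912 − 1·911 = 912 − (1823 − 1·912) = −1823 + 2·912. So 912·2 + 1823·(-1) = 1.
Times 2416: 912·4832 + 1823·(-2416) = 2416, so (4832, -2416) solves it.
The general solution is u = 4832 + 1823k, v = -2416 − 912k; taking k = -2 gives the smaller pair u = 1186, v = -592.
Indeed 912·1186 + 1823·(-592) = 1081632 − 1079216 = 2416.

u = 1186, v = -592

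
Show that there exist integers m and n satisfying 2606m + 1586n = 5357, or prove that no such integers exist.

Any value of 2606m + 1586n is a multiple of gcd(2606, 1586) = 2.
But 5357 is not a multiple of 2 (it leaves remainder 1).
Hence no integers m, n satisfy the equation.

No, no such integers exist.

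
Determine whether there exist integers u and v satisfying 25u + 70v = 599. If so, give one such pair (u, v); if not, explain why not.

No such integers exist.

Any value of 25u + 70v is a multiple of gcd(25, 70) = 5.
But 599 is not a multiple of 5 (it leaves remainder 4).
So the equation is unsolvable over ℤ.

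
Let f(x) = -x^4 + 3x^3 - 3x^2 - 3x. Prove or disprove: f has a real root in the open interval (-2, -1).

f(-2) = -46 and f(-1) = -4, both negative, so a sign-change argument is unavailable; we show f keeps this sign on the whole interval.
Shift to the endpoint -1: with x = -1 − u (0 < u < 1), one computes f(-1 − u) = -u^4 - 7u^3 - 18u^2 - 16u - 4.
The nonzero coefficients here are all negative, so for u > 0 every term is negative (or zero), and the constant term -4 is strictly negative.
Therefore f(x) < 0 throughout (-2, -1), and f has no zero there.

No such root exists.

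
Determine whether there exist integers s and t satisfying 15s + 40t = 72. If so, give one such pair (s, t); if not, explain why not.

Any value of 15s + 40t is a multiple of gcd(15, 40) = 5.
But 72 = 5·14 + 2, so 5 ∤ 72.
Therefore 15s + 40t = 72 has no solution in integers.

There are no such integers.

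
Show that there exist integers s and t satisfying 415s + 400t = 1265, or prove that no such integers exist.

gcd(415, 400) = 5, and 5 divides 1265, so integer solutions exist.
Dividing through by 5 reduces the equation to 83s + 80t = 253.
Run the Euclidean algorithm on 83 and 80: 83 = 1·80 + 3, 80 = 26·3 + 2, 3 = 1·2 + 1, 2 = 2·1 + 0.
Working back up the chain: 1 = 3 − 1·2 = 3 − (80 − 26·3) = −80 + 27·3 = −80 + 27·(83 − 1·80) = 27·83 − 28·80. So 83·27 + 80·(-28) = 1.
Times 253: 83·6831 + 80·(-7084) = 253, so (6831, -7084) solves it.
The general solution is s = 6831 + 80k, t = -7084 − 83k; taking k = -85 gives the smaller pair s = 31, t = -29.
Indeed 415·31 + 400·(-29) = 12865 − 11600 = 1265.

s = 31, t = -29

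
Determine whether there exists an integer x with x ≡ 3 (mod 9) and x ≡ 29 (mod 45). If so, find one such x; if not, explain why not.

Reduce both congruences modulo 9, which divides 9 and 45: they say x ≡ 3 (mod 9) and x ≡ 29 (mod 9).
However 3 ≡ 3 and 29 ≡ 2 (mod 9), and 3 ≠ 2.
So no integer satisfies both congruences.

There is no such integer.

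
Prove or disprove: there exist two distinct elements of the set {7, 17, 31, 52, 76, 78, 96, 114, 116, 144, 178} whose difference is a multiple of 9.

Both 7 and 52 leave remainder 7 on division by 9; their difference 45 = 5·9 is a multiple of 9.

7 and 52 are such a pair.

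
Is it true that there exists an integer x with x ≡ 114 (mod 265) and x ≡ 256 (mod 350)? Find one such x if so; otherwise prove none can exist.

No such integer exists.

gcd(265, 350) = 5. If x ≡ 114 (mod 265) and x ≡ 256 (mod 350), then x ≡ 114 (mod 5) and x ≡ 256 (mod 5).
These are incompatible: 114 − 256 = -142 is not divisible by 5.
Hence the system has no solution.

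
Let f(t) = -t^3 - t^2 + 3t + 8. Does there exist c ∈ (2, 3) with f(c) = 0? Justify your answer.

Yes, such a c exists.

f(2) = 2 and f(3) = -19, which have opposite signs.
Since f is a polynomial it is continuous on [2, 3].
By the Intermediate Value Theorem f must vanish at some point of (2, 3).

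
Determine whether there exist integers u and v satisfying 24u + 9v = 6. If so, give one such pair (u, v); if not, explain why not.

u = 1, v = -2

Every value of 24u + 9v is a multiple of gcd(24, 9) = 3; since 3 ∣ 6, solutions exist.
Dividing through by 3 reduces the equation to 8u + 3v = 2.
Dividing repeatedly: 8 = 2·3 + 2, 3 = 1·2 + 1, 2 = 2·1 + 0.
Working back up the chain: 1 = 3 − 1·2 = 3 − (8 − 2·3) = −8 + 3·3. So 8·(-1) + 3·3 = 1.
Scaling by 2 gives the particular solution (u, v) = (-2, 6).
The general solution is u = -2 + 3k, v = 6 − 8k; taking k = 1 gives the smaller pair u = 1, v = -2.
Indeed 24·1 + 9·(-2) = 24 − 18 = 6.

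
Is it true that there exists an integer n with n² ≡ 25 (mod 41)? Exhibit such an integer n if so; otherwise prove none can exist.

Take n = 36. Then 36² = 1296 = 31·41 + 25, so 36² ≡ 25 (mod 41).

n = 36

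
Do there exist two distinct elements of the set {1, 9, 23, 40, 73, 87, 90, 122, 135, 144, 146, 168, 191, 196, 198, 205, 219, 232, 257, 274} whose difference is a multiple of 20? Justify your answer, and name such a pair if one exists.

No, no such pair exists.

Two integers differ by a multiple of 20 exactly when they have the same residue mod 20. The residues are 1↦1, 9↦9, 23↦3, 40↦0, 73↦13, 87↦7, 90↦10, 122↦2, 135↦15, 144↦4, 146↦6, 168↦8, 191↦11, 196↦16, 198↦18, 205↦5, 219↦19, 232↦12, 257↦17, 274↦14.
All 20 residues are distinct, so no two elements differ by a multiple of 20.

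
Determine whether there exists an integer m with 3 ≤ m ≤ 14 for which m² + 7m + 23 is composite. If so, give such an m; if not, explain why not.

At m = 8: 8² + 7·8 + 23 = 143 = 11·13, which is composite.

m = 8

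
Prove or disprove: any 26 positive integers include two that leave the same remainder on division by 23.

Each integer lies in one of the 23 residue classes modulo 23.
With 26 integers and only 23 classes, the pigeonhole principle forces two of them, say a and b, into the same class.
That is, a and b leave the same remainder on division by 23, as claimed.

True.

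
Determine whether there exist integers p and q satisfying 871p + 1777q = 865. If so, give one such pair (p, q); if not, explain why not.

Since gcd(871, 1777) = 1, every integer is an integer combination of 871 and 1777.
Dividing repeatedly: 1777 = 2·871 + 35, 871 = 24·35 + 31, 35 = 1·31 + 4, 31 = 7·4 + 3, 4 = 1·3 + 1, 3 = 3·1 + 0.
Unwinding: 1 = 4 − 1·3 = 4 − (31 − 7·4) = −31 + 8·4 = −31 + 8·(35 − 1·31) = 8·35 − 9·31 = 8·35 − 9·(871 − 24·35) = −9·871 + 224·35 = −9·871 + 224·(1777 − 2·871) = 224·1777 − 457·871, i.e. 871·(-457) + 1777·224 = 1.
Multiplying through by 865: p = (-457)·865 = -395305, q = 224·865 = 193760 is a solution.
Adding 223·1777 to p and subtracting 223·871 from q gives the tidier solution (966, -473).
Check: 871·966 + 1777·(-473) = 841386 − 840521 = 865. ✓

p = 966, q = -473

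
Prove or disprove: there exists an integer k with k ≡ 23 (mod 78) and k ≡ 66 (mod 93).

No such integer exists.

Both moduli are multiples of 3 = gcd(78, 93), so any solution would satisfy k ≡ 23 and k ≡ 66 modulo 3 simultaneously.
But 23 mod 3 = 2 while 66 mod 3 = 0, a contradiction.
Therefore no such k exists.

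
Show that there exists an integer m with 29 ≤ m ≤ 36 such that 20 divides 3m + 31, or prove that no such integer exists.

At m = 29, 3·29 + 31 = 118 ≡ 18 (mod 20), and each step in m adds 3, giving residues 18, 1, 4, 7, 10, 13, 16, 19 for m = 29, 30, …, 36.
The residue 0 does not occur, so no m in [29, 36] makes 3m + 31 a multiple of 20.

No such integer m in that range exists.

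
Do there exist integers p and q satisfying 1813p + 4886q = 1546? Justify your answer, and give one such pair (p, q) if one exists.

Both 1813 and 4886 are divisible by gcd(1813, 4886) = 7, hence so is any combination 1813p + 4886q.
But 1546 = 7·220 + 6, so 7 ∤ 1546.
Hence no integers p, q satisfy the equation.

No such integers exist.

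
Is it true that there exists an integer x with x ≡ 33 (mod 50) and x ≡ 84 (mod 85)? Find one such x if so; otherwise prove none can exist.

gcd(50, 85) = 5. If x ≡ 33 (mod 50) and x ≡ 84 (mod 85), then x ≡ 33 (mod 5) and x ≡ 84 (mod 5).
These are incompatible: 33 − 84 = -51 is not divisible by 5.
So no integer satisfies both congruences.

No, no such integer exists.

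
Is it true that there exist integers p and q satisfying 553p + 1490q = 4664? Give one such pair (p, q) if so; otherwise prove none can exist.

553 and 1490 are coprime, so 553p + 1490q ranges over all of ℤ.
Euclidean algorithm: 1490 = 2·553 + 384, 553 = 1·384 + 169, 384 = 2·169 + 46, 169 = 3·46 + 31, 46 = 1·31 + 15, 31 = 2·15 + 1, 15 = 15·1 + 0.
Back-substituting, 1 = 31 − 2·15 = 31 − 2·(46 − 1·31) = −2·46 + 3·31 = −2·46 + 3·(169 − 3·46) = 3·169 − 11·46 = 3·169 − 11·(384 − 2·169) = −11·384 + 25·169 = −11·384 + 25·(553 − 1·384) = 25·553 − 36·384 = 25·553 − 36·(1490 − 2·553) = −36·1490 + 97·553; that is, 553·97 + 1490·(-36) = 1.
Times 4664: 553·452408 + 1490·(-167904) = 4664, so (452408, -167904) solves it.
Shifting by a multiple of (1490, −553) keeps it a solution: p = 452408 − 303·1490 = 938, q = -167904 + 303·553 = -345.
Indeed 553·938 + 1490·(-345) = 518714 − 514050 = 4664.

p = 938, q = -345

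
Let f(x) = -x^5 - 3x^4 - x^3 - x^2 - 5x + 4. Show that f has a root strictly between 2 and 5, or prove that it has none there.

f(2) = -98 and f(5) = -5171, both negative, so a sign-change argument is unavailable; we show f keeps this sign on the whole interval.
Shift to the endpoint 2: with x = 2 + u (0 < u < 3), one computes f(2 + u) = -u^5 - 13u^4 - 65u^3 - 159u^2 - 197u - 98.
All 6 nonzero coefficients of this polynomial in u are negative; hence for u > 0 the value is a sum of negative terms (the constant -98 among them).
Therefore f(x) < 0 throughout (2, 5), and f has no zero there.

No such root exists.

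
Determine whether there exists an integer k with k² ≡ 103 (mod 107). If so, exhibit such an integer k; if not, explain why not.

There is no such integer.

107 is prime, so by Euler's criterion 103 is a square mod 107 iff 103^((107−1)/2) = 103^53 ≡ 1 (mod 107).
Squaring successively (mod 107): 103^2 = 10609 ≡ 16; 103^4 ≡ 16² = 256 ≡ 42; 103^8 ≡ 42² = 1764 ≡ 52; 103^16 ≡ 52² = 2704 ≡ 29; 103^32 ≡ 29² = 841 ≡ 92.
Since 53 = 32 + 16 + 4 + 1, 103^53 ≡ 92 · 29 · 42 · 103; multiplying out mod 107: 92·29 = 2668 ≡ 100, then 100·42 = 4200 ≡ 27, then 27·103 = 2781 ≡ 106. Thus 103^53 ≡ 106 ≡ −1 (mod 107).
By Euler's criterion 103 is a quadratic non-residue mod 107: no k satisfies k² ≡ 103 (mod 107).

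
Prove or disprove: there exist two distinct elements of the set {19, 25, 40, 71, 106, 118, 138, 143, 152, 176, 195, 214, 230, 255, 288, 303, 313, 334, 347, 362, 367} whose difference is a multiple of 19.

Both 19 and 152 leave remainder 0 on division by 19; their difference 133 = 7·19 is a multiple of 19.

19 and 152 are such a pair.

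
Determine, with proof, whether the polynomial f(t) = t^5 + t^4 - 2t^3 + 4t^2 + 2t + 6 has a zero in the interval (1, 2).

No such root exists.

f(1) = 12 and f(2) = 58, both positive, so a sign-change argument is unavailable; we show f keeps this sign on the whole interval.
Substitute t = 1 + u, where 0 < u < 1 on the interval. Expanding, f(1 + u) = u^5 + 6u^4 + 12u^3 + 14u^2 + 13u + 12.
All 6 nonzero coefficients of this polynomial in u are positive; hence for u > 0 the value is a sum of positive terms (the constant 12 among them).
Therefore f(t) > 0 throughout (1, 2), and f has no zero there.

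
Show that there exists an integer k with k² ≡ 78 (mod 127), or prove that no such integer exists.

127 is prime, so by Euler's criterion 78 is a square mod 127 iff 78^((127−1)/2) = 78^63 ≡ 1 (mod 127).
Repeated squaring mod 127: 78^2 = 6084 ≡ 115; 78^4 ≡ 115² = 13225 ≡ 17; 78^8 ≡ 17² = 289 ≡ 35; 78^16 ≡ 35² = 1225 ≡ 82; 78^32 ≡ 82² = 6724 ≡ 120.
Since 63 = 32 + 16 + 8 + 4 + 2 + 1, 78^63 ≡ 120 · 82 · 35 · 17 · 115 · 78; multiplying out mod 127: 120·82 = 9840 ≡ 61, then 61·35 = 2135 ≡ 103, then 103·17 = 1751 ≡ 100, then 100·115 = 11500 ≡ 70, then 70·78 = 5460 ≡ 126. Thus 78^63 ≡ 126 ≡ −1 (mod 127).
The value −1 means 78 is a non-residue modulo 127, so k² ≡ 78 (mod 127) is impossible.

No such integer exists.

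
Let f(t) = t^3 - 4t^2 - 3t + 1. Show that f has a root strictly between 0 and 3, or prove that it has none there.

Yes, f has a root in the interval.

f(0) = 1 and f(3) = -17, which have opposite signs.
f is continuous everywhere (it is a polynomial), in particular on [0, 3].
By the Intermediate Value Theorem f must vanish at some point of (0, 3).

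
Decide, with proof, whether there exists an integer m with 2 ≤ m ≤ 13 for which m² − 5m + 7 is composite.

m = 10

At m = 10: 10² − 5·10 + 7 = 57 = 3·19, which is composite.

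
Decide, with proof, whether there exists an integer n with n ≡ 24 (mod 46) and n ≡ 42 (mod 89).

n = 576

Since 46 and 89 share no common factor, CRT says the pair of congruences has a solution (unique mod 4094).
Write n = 24 + 46t and require 24 + 46t ≡ 42 (mod 89), i.e. 46t ≡ 18 (mod 89).
Invert 46 mod 89 by the Euclidean algorithm: 89 = 1·46 + 43, 46 = 1·43 + 3, 43 = 14·3 + 1, 3 = 3·1 + 0; back-substituting, 1 = 43 − 14·3 = 43 − 14·(46 − 1·43) = −14·46 + 15·43 = −14·46 + 15·(89 − 1·46) = 15·89 − 29·46. Hence 46·(-29) ≡ 1, so 46⁻¹ ≡ -29 ≡ 60 (mod 89).
Therefore t ≡ 60·18 = 1080 ≡ 12 (mod 89).
With t = 12: n = 24 + 46·12 = 576.
Indeed 576 ≡ 24 (mod 46) and 576 ≡ 42 (mod 89).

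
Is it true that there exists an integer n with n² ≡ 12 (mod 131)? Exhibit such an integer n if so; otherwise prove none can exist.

n = 76

Take n = 76. Then 76² = 5776 = 44·131 + 12, so 76² ≡ 12 (mod 131).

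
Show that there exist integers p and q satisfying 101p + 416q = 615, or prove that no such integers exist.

p = 315, q = -75

Since gcd(101, 416) = 1, every integer is an integer combination of 101 and 416.
Euclidean algorithm: 416 = 4·101 + 12, 101 = 8·12 + 5, 12 = 2·5 + 2, 5 = 2·2 + 1, 2 = 2·1 + 0.
Working back up the chain: 1 = 5 − 2·2 = 5 − 2·(12 − 2·5) = −2·12 + 5·5 = −2·12 + 5·(101 − 8·12) = 5·101 − 42·12 = 5·101 − 42·(416 − 4·101) = −42·416 + 173·101. So 101·173 + 416·(-42) = 1.
Multiplying through by 615: p = 173·615 = 106395, q = (-42)·615 = -25830 is a solution.
Shifting by a multiple of (416, −101) keeps it a solution: p = 106395 − 255·416 = 315, q = -25830 + 255·101 = -75.
Check: 101·315 + 416·(-75) = 31815 − 31200 = 615. ✓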